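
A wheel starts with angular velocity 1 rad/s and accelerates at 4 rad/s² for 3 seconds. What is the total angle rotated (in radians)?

θ = ω₀t + ½αt² = 1×3 + ½×4×3² = 21.0 rad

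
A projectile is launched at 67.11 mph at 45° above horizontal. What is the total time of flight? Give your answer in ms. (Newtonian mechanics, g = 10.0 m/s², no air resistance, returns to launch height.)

v₀ = 67.11 mph × 0.44704 = 30.0009 m/s
T = 2 × v₀ × sin(θ) / g = 2 × 30.0009 × sin(45°) / 10.0 = 2 × 30.0009 × 0.707107 / 10.0 = 4.24277 s
T = 4.24277 s / 0.001 = 4243 ms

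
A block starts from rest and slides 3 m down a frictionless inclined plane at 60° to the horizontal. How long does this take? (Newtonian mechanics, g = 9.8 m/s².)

a = g sin(θ) = 9.8 × sin(60°) = 8.487 m/s²
t = √(2d/a) = √(2 × 3 / 8.487) = 0.84 s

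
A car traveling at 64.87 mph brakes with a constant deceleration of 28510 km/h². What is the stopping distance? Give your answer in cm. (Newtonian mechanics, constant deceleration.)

v₀ = 64.87 mph × 0.44704 = 28.9995 m/s
a = 28510 km/h² × 7.716049382716049e-05 = 2.19985 m/s²
d = v₀² / (2a) = 28.9995² / (2 × 2.19985) = 840.971 / 4.3997 = 191.143 m
d = 191.143 m / 0.01 = 19110 cm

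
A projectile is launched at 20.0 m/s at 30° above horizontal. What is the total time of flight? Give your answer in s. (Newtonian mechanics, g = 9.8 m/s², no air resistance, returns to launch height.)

T = 2 × v₀ × sin(θ) / g = 2 × 20.0 × sin(30°) / 9.8 = 2 × 20.0 × 0.5 / 9.8 = 2.041 s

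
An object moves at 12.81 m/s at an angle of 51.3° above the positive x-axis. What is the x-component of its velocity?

vₓ = v cos(θ) = 12.81 × cos(51.3°) = 8.01 m/s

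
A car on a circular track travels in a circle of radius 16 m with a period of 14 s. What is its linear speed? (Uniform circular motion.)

v = 2πr/T = 2π×16/14 = 7.18 m/s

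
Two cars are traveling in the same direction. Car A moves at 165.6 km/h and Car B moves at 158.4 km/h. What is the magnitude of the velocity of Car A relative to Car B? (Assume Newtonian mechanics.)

v_rel = |v_A - v_B| = |165.6 - 158.4| = 7.2 km/h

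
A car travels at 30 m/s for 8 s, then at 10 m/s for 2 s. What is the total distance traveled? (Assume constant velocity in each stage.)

d₁ = v₁t₁ = 30 × 8 = 240 m
d₂ = v₂t₂ = 10 × 2 = 20 m
d_total = 240 + 20 = 260 m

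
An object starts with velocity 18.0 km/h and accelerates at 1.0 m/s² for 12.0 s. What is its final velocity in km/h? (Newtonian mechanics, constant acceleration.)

v₀ = 18.0 km/h × 0.2777777777777778 = 5.0 m/s
v = v₀ + a × t = 5.0 + 1.0 × 12.0 = 17.0 m/s
v = 17.0 m/s / 0.2777777777777778 = 61.2 km/h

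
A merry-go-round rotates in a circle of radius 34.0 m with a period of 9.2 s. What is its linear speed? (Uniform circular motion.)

v = 2πr/T = 2π×34.0/9.2 = 23.22 m/s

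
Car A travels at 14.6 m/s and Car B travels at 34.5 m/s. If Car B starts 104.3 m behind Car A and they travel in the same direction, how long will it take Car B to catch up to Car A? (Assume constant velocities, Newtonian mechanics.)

Relative speed: v_rel = 34.5 - 14.6 = 19.9 m/s
Time to catch: t = d₀/v_rel = 104.3/19.9 = 5.24 s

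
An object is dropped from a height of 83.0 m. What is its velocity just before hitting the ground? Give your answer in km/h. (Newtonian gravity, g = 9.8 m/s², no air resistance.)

v = √(2gh) = √(2 × 9.8 × 83.0) = 40.3336 m/s
v = 40.3336 m/s / 0.2777777777777778 = 145.2 km/h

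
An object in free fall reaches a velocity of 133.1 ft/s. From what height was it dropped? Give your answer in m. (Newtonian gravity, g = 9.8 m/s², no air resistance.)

v = 133.1 ft/s × 0.3048 = 40.5689 m/s
h = v² / (2g) = 40.5689² / (2 × 9.8) = 83.97 m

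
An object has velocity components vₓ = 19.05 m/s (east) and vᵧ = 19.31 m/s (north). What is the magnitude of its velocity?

|v| = √(vₓ² + vᵧ²) = √(19.05² + 19.31²) = √(735.7786) = 27.13 m/s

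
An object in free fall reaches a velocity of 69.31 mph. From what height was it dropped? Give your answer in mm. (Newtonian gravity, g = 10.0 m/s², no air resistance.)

v = 69.31 mph × 0.44704 = 30.9843 m/s
h = v² / (2g) = 30.9843² / (2 × 10.0) = 48.0013 m
h = 48.0013 m / 0.001 = 48000 mm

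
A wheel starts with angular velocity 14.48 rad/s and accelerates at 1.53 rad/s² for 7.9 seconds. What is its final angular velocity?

ω = ω₀ + αt = 14.48 + 1.53 × 7.9 = 26.57 rad/s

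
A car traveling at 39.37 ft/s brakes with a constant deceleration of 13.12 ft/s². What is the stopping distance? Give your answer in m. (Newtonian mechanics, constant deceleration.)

v₀ = 39.37 ft/s × 0.3048 = 12.0 m/s
a = 13.12 ft/s² × 0.3048 = 3.99898 m/s²
d = v₀² / (2a) = 12.0² / (2 × 3.99898) = 144.0 / 7.99796 = 18.0 m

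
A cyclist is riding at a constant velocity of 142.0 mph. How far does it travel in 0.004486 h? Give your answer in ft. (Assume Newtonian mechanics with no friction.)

v = 142.0 mph × 0.44704 = 63.4797 m/s
t = 0.004486 h × 3600.0 = 16.1496 s
d = v × t = 63.4797 × 16.1496 = 1025.17 m
d = 1025.17 m / 0.3048 = 3363 ft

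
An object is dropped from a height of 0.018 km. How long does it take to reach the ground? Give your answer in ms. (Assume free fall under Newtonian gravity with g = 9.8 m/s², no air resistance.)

h = 0.018 km × 1000.0 = 18.0 m
t = √(2h/g) = √(2 × 18.0 / 9.8) = 1.91663 s
t = 1.91663 s / 0.001 = 1917 ms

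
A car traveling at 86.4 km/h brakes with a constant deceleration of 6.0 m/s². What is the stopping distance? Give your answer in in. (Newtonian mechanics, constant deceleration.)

v₀ = 86.4 km/h × 0.2777777777777778 = 24.0 m/s
d = v₀² / (2a) = 24.0² / (2 × 6.0) = 576.0 / 12.0 = 48.0 m
d = 48.0 m / 0.0254 = 1890 in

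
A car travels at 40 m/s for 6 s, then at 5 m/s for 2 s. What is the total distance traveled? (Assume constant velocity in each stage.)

d₁ = v₁t₁ = 40 × 6 = 240 m
d₂ = v₂t₂ = 5 × 2 = 10 m
d_total = 240 + 10 = 250 m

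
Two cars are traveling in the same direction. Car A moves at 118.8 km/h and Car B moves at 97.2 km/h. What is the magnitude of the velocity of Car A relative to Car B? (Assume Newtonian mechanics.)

v_rel = |v_A - v_B| = |118.8 - 97.2| = 21.6 km/h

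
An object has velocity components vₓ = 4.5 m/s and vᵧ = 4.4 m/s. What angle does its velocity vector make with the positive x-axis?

θ = arctan(vᵧ/vₓ) = arctan(4.4/4.5) = 44.36°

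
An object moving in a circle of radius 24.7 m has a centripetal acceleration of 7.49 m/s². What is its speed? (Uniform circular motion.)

v = √(a_c × r) = √(7.49 × 24.7) = 13.6 m/s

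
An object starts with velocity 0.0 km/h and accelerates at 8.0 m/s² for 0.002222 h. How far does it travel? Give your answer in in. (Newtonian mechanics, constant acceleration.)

v₀ = 0.0 km/h × 0.2777777777777778 = 0.0 m/s
t = 0.002222 h × 3600.0 = 7.9992 s
d = v₀ × t + ½ × a × t² = 0.0 × 7.9992 + 0.5 × 8.0 × 7.9992² = 255.949 m
d = 255.949 m / 0.0254 = 10080 in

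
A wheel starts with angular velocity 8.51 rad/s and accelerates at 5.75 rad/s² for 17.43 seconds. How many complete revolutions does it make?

θ = ω₀t + ½αt² = 8.51×17.43 + ½×5.75×17.43² = 1021.7683875 rad
Total revolutions = θ/(2π) = 1021.7683875/(2π) = 162.62
Complete revolutions = ⌊162.62⌋ = 162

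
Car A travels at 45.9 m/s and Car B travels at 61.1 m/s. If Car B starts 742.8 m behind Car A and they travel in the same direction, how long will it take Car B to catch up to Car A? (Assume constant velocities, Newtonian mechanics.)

Relative speed: v_rel = 61.1 - 45.9 = 15.2 m/s
Time to catch: t = d₀/v_rel = 742.8/15.2 = 48.87 s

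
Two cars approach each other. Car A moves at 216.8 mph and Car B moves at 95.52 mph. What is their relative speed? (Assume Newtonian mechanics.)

v_rel = v_A + v_B = 216.8 + 95.52 = 312.32 mph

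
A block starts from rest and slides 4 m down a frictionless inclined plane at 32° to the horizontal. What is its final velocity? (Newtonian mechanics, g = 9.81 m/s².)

a = g sin(θ) = 9.81 × sin(32°) = 5.1985 m/s²
v = √(2ad) = √(2 × 5.1985 × 4) = 6.45 m/s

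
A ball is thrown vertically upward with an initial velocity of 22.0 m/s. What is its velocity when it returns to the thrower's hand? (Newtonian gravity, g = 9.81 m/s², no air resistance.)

By conservation of energy (no air resistance), the ball returns to the throw height with the same speed as launch, but directed downward.
|v_ground| = v₀ = 22.0 m/s
v_ground = 22.0 m/s (downward)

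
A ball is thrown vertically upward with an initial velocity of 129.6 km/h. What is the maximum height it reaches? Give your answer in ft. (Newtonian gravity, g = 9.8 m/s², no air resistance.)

v₀ = 129.6 km/h × 0.2777777777777778 = 36.0 m/s
h_max = v₀² / (2g) = 36.0² / (2 × 9.8) = 1296.0 / 19.6 = 66.1224 m
h_max = 66.1224 m / 0.3048 = 216.9 ft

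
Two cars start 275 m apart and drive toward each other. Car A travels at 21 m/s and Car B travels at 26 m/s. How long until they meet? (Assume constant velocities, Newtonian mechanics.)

Combined speed: v_combined = 21 + 26 = 47 m/s
Time to meet: t = d/v_combined = 275/47 = 5.85 s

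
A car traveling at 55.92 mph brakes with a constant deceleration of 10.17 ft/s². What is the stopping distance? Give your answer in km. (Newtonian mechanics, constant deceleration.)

v₀ = 55.92 mph × 0.44704 = 24.9985 m/s
a = 10.17 ft/s² × 0.3048 = 3.09982 m/s²
d = v₀² / (2a) = 24.9985² / (2 × 3.09982) = 624.925 / 6.19964 = 100.8 m
d = 100.8 m / 1000.0 = 0.1008 km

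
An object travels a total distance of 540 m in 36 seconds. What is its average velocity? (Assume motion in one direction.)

v_avg = Δd / Δt = 540 / 36 = 15.0 m/s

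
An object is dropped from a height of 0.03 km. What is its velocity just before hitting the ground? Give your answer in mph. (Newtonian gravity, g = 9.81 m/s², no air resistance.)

h = 0.03 km × 1000.0 = 30.0 m
v = √(2gh) = √(2 × 9.81 × 30.0) = 24.2611 m/s
v = 24.2611 m/s / 0.44704 = 54.27 mph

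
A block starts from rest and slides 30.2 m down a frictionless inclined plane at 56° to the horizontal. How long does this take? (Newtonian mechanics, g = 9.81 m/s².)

a = g sin(θ) = 9.81 × sin(56°) = 8.1329 m/s²
t = √(2d/a) = √(2 × 30.2 / 8.1329) = 2.73 s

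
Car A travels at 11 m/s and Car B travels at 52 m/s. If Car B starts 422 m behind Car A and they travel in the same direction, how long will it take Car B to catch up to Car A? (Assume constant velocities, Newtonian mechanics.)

Relative speed: v_rel = 52 - 11 = 41 m/s
Time to catch: t = d₀/v_rel = 422/41 = 10.29 s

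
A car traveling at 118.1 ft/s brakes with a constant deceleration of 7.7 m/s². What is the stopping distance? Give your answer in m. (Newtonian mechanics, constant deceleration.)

v₀ = 118.1 ft/s × 0.3048 = 35.9969 m/s
d = v₀² / (2a) = 35.9969² / (2 × 7.7) = 1295.78 / 15.4 = 84.14 m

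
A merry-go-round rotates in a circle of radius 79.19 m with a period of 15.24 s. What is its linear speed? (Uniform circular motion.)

v = 2πr/T = 2π×79.19/15.24 = 32.65 m/s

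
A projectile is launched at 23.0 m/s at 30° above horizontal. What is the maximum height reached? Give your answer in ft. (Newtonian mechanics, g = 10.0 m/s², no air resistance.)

H = v₀² × sin²(θ) / (2g) = 23.0² × sin(30°)² / (2 × 10.0) = 529.0 × 0.25 / 20.0 = 6.6125 m
H = 6.6125 m / 0.3048 = 21.69 ft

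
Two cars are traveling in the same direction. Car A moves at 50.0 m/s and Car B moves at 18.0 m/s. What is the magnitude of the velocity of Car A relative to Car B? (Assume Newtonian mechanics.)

v_rel = |v_A - v_B| = |50.0 - 18.0| = 32.0 m/s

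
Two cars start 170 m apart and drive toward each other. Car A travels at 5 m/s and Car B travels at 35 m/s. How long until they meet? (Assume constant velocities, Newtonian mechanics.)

Combined speed: v_combined = 5 + 35 = 40 m/s
Time to meet: t = d/v_combined = 170/40 = 4.25 s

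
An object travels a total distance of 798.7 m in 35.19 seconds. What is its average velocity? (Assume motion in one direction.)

v_avg = Δd / Δt = 798.7 / 35.19 = 22.7 m/s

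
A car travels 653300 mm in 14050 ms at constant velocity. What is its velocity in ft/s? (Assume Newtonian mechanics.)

d = 653300 mm × 0.001 = 653.3 m
t = 14050 ms × 0.001 = 14.05 s
v = d / t = 653.3 / 14.05 = 46.4982 m/s
v = 46.4982 m/s / 0.3048 = 152.6 ft/s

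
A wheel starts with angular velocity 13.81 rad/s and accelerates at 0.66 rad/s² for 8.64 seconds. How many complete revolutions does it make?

θ = ω₀t + ½αt² = 13.81×8.64 + ½×0.66×8.64² = 143.952768 rad
Total revolutions = θ/(2π) = 143.952768/(2π) = 22.91
Complete revolutions = ⌊22.91⌋ = 22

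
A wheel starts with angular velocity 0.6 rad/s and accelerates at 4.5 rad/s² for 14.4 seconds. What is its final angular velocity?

ω = ω₀ + αt = 0.6 + 4.5 × 14.4 = 65.4 rad/s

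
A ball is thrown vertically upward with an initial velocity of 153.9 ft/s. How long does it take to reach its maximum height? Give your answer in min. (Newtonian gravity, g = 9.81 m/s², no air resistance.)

v₀ = 153.9 ft/s × 0.3048 = 46.9087 m/s
t_up = v₀ / g = 46.9087 / 9.81 = 4.78172 s
t_up = 4.78172 s / 60.0 = 0.0797 min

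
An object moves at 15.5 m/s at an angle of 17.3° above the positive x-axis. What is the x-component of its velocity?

vₓ = v cos(θ) = 15.5 × cos(17.3°) = 14.8 m/s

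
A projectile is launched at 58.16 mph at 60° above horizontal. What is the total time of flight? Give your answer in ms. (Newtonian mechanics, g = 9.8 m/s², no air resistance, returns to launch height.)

v₀ = 58.16 mph × 0.44704 = 25.9998 m/s
T = 2 × v₀ × sin(θ) / g = 2 × 25.9998 × sin(60°) / 9.8 = 2 × 25.9998 × 0.866025 / 9.8 = 4.5952 s
T = 4.5952 s / 0.001 = 4595 ms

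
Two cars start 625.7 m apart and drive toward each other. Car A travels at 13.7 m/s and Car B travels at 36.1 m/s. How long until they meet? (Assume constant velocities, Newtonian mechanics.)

Combined speed: v_combined = 13.7 + 36.1 = 49.8 m/s
Time to meet: t = d/v_combined = 625.7/49.8 = 12.56 s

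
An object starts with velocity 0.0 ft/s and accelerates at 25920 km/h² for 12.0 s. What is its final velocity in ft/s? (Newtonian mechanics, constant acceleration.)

v₀ = 0.0 ft/s × 0.3048 = 0.0 m/s
a = 25920 km/h² × 7.716049382716049e-05 = 2.0 m/s²
v = v₀ + a × t = 0.0 + 2.0 × 12.0 = 24.0 m/s
v = 24.0 m/s / 0.3048 = 78.74 ft/s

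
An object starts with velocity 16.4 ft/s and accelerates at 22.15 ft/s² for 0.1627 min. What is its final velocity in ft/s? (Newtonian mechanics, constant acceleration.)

v₀ = 16.4 ft/s × 0.3048 = 4.99872 m/s
a = 22.15 ft/s² × 0.3048 = 6.75132 m/s²
t = 0.1627 min × 60.0 = 9.762 s
v = v₀ + a × t = 4.99872 + 6.75132 × 9.762 = 70.9051 m/s
v = 70.9051 m/s / 0.3048 = 232.6 ft/s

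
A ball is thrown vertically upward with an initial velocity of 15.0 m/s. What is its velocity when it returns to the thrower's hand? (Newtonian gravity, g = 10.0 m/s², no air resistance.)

By conservation of energy (no air resistance), the ball returns to the throw height with the same speed as launch, but directed downward.
|v_ground| = v₀ = 15.0 m/s
v_ground = 15.0 m/s (downward)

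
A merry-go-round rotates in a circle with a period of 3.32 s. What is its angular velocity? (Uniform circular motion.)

ω = 2π/T = 2π/3.32 = 1.8925 rad/s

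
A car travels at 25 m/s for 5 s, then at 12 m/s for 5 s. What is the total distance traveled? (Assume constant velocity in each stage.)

d₁ = v₁t₁ = 25 × 5 = 125 m
d₂ = v₂t₂ = 12 × 5 = 60 m
d_total = 125 + 60 = 185 m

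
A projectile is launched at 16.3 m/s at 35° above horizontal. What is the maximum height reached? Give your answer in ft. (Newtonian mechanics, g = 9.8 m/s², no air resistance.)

H = v₀² × sin²(θ) / (2g) = 16.3² × sin(35°)² / (2 × 9.8) = 265.69 × 0.32899 / 19.6 = 4.45966 m
H = 4.45966 m / 0.3048 = 14.63 ft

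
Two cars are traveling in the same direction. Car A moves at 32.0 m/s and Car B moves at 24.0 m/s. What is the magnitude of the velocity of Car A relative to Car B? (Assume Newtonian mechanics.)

v_rel = |v_A - v_B| = |32.0 - 24.0| = 8.0 m/s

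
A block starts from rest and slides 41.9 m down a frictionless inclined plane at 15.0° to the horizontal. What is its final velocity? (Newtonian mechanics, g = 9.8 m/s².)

a = g sin(θ) = 9.8 × sin(15.0°) = 2.5364 m/s²
v = √(2ad) = √(2 × 2.5364 × 41.9) = 14.58 m/s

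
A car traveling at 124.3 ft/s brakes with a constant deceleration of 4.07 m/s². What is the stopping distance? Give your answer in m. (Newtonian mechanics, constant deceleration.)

v₀ = 124.3 ft/s × 0.3048 = 37.8866 m/s
d = v₀² / (2a) = 37.8866² / (2 × 4.07) = 1435.39 / 8.14 = 176.3 m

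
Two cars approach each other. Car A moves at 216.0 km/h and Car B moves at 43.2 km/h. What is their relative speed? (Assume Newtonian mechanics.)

v_rel = v_A + v_B = 216.0 + 43.2 = 259.2 km/h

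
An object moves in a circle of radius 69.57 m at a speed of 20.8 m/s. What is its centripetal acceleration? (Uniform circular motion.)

a_c = v²/r = 20.8²/69.57 = 432.64/69.57 = 6.22 m/s²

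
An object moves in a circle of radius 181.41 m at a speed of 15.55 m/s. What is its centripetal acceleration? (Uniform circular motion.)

a_c = v²/r = 15.55²/181.41 = 241.8025/181.41 = 1.33 m/s²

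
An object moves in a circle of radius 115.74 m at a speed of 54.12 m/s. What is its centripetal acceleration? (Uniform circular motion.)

a_c = v²/r = 54.12²/115.74 = 2928.9744/115.74 = 25.31 m/s²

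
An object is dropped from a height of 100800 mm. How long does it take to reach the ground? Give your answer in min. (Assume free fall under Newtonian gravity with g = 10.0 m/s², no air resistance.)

h = 100800 mm × 0.001 = 100.8 m
t = √(2h/g) = √(2 × 100.8 / 10.0) = 4.48999 s
t = 4.48999 s / 60.0 = 0.07483 min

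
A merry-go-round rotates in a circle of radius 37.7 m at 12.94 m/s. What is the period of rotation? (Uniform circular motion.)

T = 2πr/v = 2π×37.7/12.94 = 18.31 s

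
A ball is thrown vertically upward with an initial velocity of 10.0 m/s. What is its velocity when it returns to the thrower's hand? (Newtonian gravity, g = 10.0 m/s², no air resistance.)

By conservation of energy (no air resistance), the ball returns to the throw height with the same speed as launch, but directed downward.
|v_ground| = v₀ = 10.0 m/s
v_ground = 10.0 m/s (downward)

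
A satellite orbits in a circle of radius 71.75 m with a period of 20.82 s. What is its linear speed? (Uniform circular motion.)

v = 2πr/T = 2π×71.75/20.82 = 21.65 m/s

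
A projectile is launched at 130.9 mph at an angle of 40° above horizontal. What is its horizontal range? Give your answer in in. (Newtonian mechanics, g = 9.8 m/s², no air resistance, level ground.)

v₀ = 130.9 mph × 0.44704 = 58.5175 m/s
R = v₀² × sin(2θ) / g = 58.5175² × sin(2 × 40°) / 9.8 = 3424.3 × 0.984808 / 9.8 = 344.11 m
R = 344.11 m / 0.0254 = 13550 in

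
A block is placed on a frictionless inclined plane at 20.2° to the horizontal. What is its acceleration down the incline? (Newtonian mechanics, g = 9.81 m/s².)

a = g sin(θ) = 9.81 × sin(20.2°) = 9.81 × 0.3453 = 3.39 m/s²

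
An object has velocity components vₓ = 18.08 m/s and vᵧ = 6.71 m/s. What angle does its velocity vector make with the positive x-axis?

θ = arctan(vᵧ/vₓ) = arctan(6.71/18.08) = 20.36°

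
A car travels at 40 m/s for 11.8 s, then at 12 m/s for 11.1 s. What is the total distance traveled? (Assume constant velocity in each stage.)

d₁ = v₁t₁ = 40 × 11.8 = 472.0 m
d₂ = v₂t₂ = 12 × 11.1 = 133.2 m
d_total = 472.0 + 133.2 = 605.2 m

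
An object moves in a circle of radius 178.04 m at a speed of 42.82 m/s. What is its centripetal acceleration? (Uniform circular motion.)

a_c = v²/r = 42.82²/178.04 = 1833.5524/178.04 = 10.3 m/s²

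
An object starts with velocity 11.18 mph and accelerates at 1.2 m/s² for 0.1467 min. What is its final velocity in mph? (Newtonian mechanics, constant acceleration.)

v₀ = 11.18 mph × 0.44704 = 4.99791 m/s
t = 0.1467 min × 60.0 = 8.802 s
v = v₀ + a × t = 4.99791 + 1.2 × 8.802 = 15.5603 m/s
v = 15.5603 m/s / 0.44704 = 34.81 mph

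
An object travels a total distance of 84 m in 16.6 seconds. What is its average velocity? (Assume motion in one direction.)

v_avg = Δd / Δt = 84 / 16.6 = 5.06 m/s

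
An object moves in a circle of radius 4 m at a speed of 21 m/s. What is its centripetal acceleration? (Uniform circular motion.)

a_c = v²/r = 21²/4 = 441/4 = 110.25 m/s²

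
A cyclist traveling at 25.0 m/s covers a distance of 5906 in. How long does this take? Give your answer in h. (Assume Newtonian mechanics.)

d = 5906 in × 0.0254 = 150.012 m
t = d / v = 150.012 / 25.0 = 6.00048 s
t = 6.00048 s / 3600.0 = 0.001667 h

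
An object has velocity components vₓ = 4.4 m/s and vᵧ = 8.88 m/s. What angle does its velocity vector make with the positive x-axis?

θ = arctan(vᵧ/vₓ) = arctan(8.88/4.4) = 63.64°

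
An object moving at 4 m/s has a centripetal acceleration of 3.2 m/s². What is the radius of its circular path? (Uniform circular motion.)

r = v²/a_c = 4²/3.2 = 5.0 m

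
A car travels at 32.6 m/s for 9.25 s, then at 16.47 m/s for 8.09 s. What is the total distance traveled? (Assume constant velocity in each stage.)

d₁ = v₁t₁ = 32.6 × 9.25 = 301.55 m
d₂ = v₂t₂ = 16.47 × 8.09 = 133.2423 m
d_total = 301.55 + 133.2423 = 434.79 m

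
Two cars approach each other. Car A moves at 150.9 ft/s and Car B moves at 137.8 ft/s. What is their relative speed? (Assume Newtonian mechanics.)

v_rel = v_A + v_B = 150.9 + 137.8 = 288.7 ft/s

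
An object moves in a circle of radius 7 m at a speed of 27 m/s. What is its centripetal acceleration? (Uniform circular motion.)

a_c = v²/r = 27²/7 = 729/7 = 104.14 m/s²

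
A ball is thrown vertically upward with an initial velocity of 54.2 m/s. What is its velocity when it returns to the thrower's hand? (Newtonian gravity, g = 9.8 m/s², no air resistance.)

By conservation of energy (no air resistance), the ball returns to the throw height with the same speed as launch, but directed downward.
|v_ground| = v₀ = 54.2 m/s
v_ground = 54.2 m/s (downward)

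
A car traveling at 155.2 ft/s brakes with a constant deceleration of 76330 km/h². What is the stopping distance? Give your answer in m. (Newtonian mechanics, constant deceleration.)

v₀ = 155.2 ft/s × 0.3048 = 47.305 m/s
a = 76330 km/h² × 7.716049382716049e-05 = 5.88966 m/s²
d = v₀² / (2a) = 47.305² / (2 × 5.88966) = 2237.76 / 11.7793 = 190.0 m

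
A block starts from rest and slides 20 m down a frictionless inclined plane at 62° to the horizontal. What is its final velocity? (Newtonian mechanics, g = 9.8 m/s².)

a = g sin(θ) = 9.8 × sin(62°) = 8.6529 m/s²
v = √(2ad) = √(2 × 8.6529 × 20) = 18.6 m/s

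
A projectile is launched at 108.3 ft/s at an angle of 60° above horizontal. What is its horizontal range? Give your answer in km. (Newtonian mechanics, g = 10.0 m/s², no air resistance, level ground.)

v₀ = 108.3 ft/s × 0.3048 = 33.0098 m/s
R = v₀² × sin(2θ) / g = 33.0098² × sin(2 × 60°) / 10.0 = 1089.65 × 0.866025 / 10.0 = 94.3664 m
R = 94.3664 m / 1000.0 = 0.09437 km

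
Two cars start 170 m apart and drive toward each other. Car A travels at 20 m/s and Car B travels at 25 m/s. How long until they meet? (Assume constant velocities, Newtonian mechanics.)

Combined speed: v_combined = 20 + 25 = 45 m/s
Time to meet: t = d/v_combined = 170/45 = 3.78 s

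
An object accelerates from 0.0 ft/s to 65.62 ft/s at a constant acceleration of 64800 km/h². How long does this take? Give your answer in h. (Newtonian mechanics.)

v₀ = 0.0 ft/s × 0.3048 = 0.0 m/s
v = 65.62 ft/s × 0.3048 = 20.001 m/s
a = 64800 km/h² × 7.716049382716049e-05 = 5.0 m/s²
t = (v - v₀) / a = (20.001 - 0.0) / 5.0 = 4.0002 s
t = 4.0002 s / 3600.0 = 0.001111 h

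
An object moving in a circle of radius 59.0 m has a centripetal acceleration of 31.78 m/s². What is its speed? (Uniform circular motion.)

v = √(a_c × r) = √(31.78 × 59.0) = 43.3 m/s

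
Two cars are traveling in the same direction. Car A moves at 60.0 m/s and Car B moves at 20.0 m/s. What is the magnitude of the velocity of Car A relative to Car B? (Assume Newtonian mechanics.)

v_rel = |v_A - v_B| = |60.0 - 20.0| = 40.0 m/s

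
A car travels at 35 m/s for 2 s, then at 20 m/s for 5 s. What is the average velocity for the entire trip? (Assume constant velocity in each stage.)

d₁ = v₁t₁ = 35 × 2 = 70 m
d₂ = v₂t₂ = 20 × 5 = 100 m
d_total = 170 m, t_total = 7 s
v_avg = d_total/t_total = 170/7 = 24.29 m/s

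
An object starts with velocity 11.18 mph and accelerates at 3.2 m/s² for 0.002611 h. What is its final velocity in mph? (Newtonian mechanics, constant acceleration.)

v₀ = 11.18 mph × 0.44704 = 4.99791 m/s
t = 0.002611 h × 3600.0 = 9.3996 s
v = v₀ + a × t = 4.99791 + 3.2 × 9.3996 = 35.0766 m/s
v = 35.0766 m/s / 0.44704 = 78.46 mph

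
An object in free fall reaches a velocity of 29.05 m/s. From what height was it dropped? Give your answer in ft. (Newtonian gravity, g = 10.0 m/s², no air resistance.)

h = v² / (2g) = 29.05² / (2 × 10.0) = 42.1951 m
h = 42.1951 m / 0.3048 = 138.4 ft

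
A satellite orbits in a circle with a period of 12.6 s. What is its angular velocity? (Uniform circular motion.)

ω = 2π/T = 2π/12.6 = 0.4987 rad/s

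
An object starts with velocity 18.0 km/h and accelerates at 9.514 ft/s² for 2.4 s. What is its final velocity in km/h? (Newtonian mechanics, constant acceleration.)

v₀ = 18.0 km/h × 0.2777777777777778 = 5.0 m/s
a = 9.514 ft/s² × 0.3048 = 2.89987 m/s²
v = v₀ + a × t = 5.0 + 2.89987 × 2.4 = 11.9597 m/s
v = 11.9597 m/s / 0.2777777777777778 = 43.05 km/h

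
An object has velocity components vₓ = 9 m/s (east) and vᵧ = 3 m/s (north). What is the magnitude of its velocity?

|v| = √(vₓ² + vᵧ²) = √(9² + 3²) = √(90) = 9.49 m/s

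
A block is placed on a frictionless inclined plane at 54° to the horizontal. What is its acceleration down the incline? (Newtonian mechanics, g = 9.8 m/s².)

a = g sin(θ) = 9.8 × sin(54°) = 9.8 × 0.809 = 7.93 m/s²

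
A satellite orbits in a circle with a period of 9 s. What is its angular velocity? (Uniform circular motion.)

ω = 2π/T = 2π/9 = 0.6981 rad/s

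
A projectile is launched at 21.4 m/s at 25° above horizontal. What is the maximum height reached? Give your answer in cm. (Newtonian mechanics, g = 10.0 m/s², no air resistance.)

H = v₀² × sin²(θ) / (2g) = 21.4² × sin(25°)² / (2 × 10.0) = 457.96 × 0.178606 / 20.0 = 4.08972 m
H = 4.08972 m / 0.01 = 409.0 cm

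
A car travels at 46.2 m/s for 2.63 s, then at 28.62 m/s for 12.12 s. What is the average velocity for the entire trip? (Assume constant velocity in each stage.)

d₁ = v₁t₁ = 46.2 × 2.63 = 121.506 m
d₂ = v₂t₂ = 28.62 × 12.12 = 346.8744 m
d_total = 468.3804 m, t_total = 14.75 s
v_avg = d_total/t_total = 468.3804/14.75 = 31.75 m/s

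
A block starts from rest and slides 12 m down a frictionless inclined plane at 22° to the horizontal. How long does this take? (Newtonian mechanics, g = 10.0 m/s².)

a = g sin(θ) = 10.0 × sin(22°) = 3.7461 m/s²
t = √(2d/a) = √(2 × 12 / 3.7461) = 2.53 s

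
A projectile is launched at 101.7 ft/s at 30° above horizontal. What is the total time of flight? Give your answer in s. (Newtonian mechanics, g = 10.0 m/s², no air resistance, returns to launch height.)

v₀ = 101.7 ft/s × 0.3048 = 30.9982 m/s
T = 2 × v₀ × sin(θ) / g = 2 × 30.9982 × sin(30°) / 10.0 = 2 × 30.9982 × 0.5 / 10.0 = 3.1 s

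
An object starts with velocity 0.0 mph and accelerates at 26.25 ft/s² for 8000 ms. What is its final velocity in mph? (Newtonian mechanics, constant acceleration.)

v₀ = 0.0 mph × 0.44704 = 0.0 m/s
a = 26.25 ft/s² × 0.3048 = 8.001 m/s²
t = 8000 ms × 0.001 = 8.0 s
v = v₀ + a × t = 0.0 + 8.001 × 8.0 = 64.008 m/s
v = 64.008 m/s / 0.44704 = 143.2 mph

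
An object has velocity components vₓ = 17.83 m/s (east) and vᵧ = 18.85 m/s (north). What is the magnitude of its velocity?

|v| = √(vₓ² + vᵧ²) = √(17.83² + 18.85²) = √(673.2314) = 25.95 m/s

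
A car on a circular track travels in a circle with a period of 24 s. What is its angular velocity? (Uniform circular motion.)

ω = 2π/T = 2π/24 = 0.2618 rad/s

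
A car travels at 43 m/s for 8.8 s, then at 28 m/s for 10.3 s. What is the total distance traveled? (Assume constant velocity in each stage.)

d₁ = v₁t₁ = 43 × 8.8 = 378.4 m
d₂ = v₂t₂ = 28 × 10.3 = 288.4 m
d_total = 378.4 + 288.4 = 666.8 m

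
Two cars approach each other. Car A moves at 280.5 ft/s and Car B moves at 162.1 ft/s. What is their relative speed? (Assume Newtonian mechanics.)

v_rel = v_A + v_B = 280.5 + 162.1 = 442.6 ft/s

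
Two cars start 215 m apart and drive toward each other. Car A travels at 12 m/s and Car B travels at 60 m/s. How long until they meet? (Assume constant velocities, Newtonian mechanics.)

Combined speed: v_combined = 12 + 60 = 72 m/s
Time to meet: t = d/v_combined = 215/72 = 2.99 s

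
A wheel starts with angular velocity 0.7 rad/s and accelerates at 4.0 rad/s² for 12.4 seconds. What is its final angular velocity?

ω = ω₀ + αt = 0.7 + 4.0 × 12.4 = 50.3 rad/s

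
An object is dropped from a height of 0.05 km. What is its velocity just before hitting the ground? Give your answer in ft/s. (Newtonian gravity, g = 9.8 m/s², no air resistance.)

h = 0.05 km × 1000.0 = 50.0 m
v = √(2gh) = √(2 × 9.8 × 50.0) = 31.305 m/s
v = 31.305 m/s / 0.3048 = 102.7 ft/s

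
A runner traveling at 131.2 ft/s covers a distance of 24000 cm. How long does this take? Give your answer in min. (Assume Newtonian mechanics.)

d = 24000 cm × 0.01 = 240.0 m
v = 131.2 ft/s × 0.3048 = 39.9898 m/s
t = d / v = 240.0 / 39.9898 = 6.00153 s
t = 6.00153 s / 60.0 = 0.1 min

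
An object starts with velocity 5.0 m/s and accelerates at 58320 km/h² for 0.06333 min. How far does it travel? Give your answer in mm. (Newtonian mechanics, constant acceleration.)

a = 58320 km/h² × 7.716049382716049e-05 = 4.5 m/s²
t = 0.06333 min × 60.0 = 3.7998 s
d = v₀ × t + ½ × a × t² = 5.0 × 3.7998 + 0.5 × 4.5 × 3.7998² = 51.4856 m
d = 51.4856 m / 0.001 = 51490 mm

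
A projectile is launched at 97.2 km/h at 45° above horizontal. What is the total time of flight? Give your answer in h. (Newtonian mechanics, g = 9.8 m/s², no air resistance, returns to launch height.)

v₀ = 97.2 km/h × 0.2777777777777778 = 27.0 m/s
T = 2 × v₀ × sin(θ) / g = 2 × 27.0 × sin(45°) / 9.8 = 2 × 27.0 × 0.707107 / 9.8 = 3.8963 s
T = 3.8963 s / 3600.0 = 0.001082 h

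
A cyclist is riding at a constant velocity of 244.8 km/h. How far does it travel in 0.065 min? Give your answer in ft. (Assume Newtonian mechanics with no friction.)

v = 244.8 km/h × 0.2777777777777778 = 68.0 m/s
t = 0.065 min × 60.0 = 3.9 s
d = v × t = 68.0 × 3.9 = 265.2 m
d = 265.2 m / 0.3048 = 870.1 ft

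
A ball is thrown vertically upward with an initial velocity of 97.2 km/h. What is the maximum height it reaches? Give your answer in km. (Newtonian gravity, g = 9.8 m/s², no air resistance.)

v₀ = 97.2 km/h × 0.2777777777777778 = 27.0 m/s
h_max = v₀² / (2g) = 27.0² / (2 × 9.8) = 729.0 / 19.6 = 37.1939 m
h_max = 37.1939 m / 1000.0 = 0.03719 km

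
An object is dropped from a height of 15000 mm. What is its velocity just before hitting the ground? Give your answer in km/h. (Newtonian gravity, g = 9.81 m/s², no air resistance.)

h = 15000 mm × 0.001 = 15.0 m
v = √(2gh) = √(2 × 9.81 × 15.0) = 17.1552 m/s
v = 17.1552 m/s / 0.2777777777777778 = 61.76 km/h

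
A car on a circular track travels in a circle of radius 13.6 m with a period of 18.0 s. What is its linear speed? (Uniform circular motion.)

v = 2πr/T = 2π×13.6/18.0 = 4.75 m/s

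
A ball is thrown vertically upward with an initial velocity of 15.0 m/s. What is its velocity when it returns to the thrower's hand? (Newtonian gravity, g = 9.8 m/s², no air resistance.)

By conservation of energy (no air resistance), the ball returns to the throw height with the same speed as launch, but directed downward.
|v_ground| = v₀ = 15.0 m/s
v_ground = 15.0 m/s (downward)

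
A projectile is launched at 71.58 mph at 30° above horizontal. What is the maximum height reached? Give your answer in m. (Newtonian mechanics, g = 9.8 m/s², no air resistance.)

v₀ = 71.58 mph × 0.44704 = 31.9991 m/s
H = v₀² × sin²(θ) / (2g) = 31.9991² × sin(30°)² / (2 × 9.8) = 1023.94 × 0.25 / 19.6 = 13.06 m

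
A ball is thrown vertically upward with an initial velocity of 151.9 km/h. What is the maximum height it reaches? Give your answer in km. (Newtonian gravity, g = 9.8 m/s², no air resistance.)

v₀ = 151.9 km/h × 0.2777777777777778 = 42.1944 m/s
h_max = v₀² / (2g) = 42.1944² / (2 × 9.8) = 1780.37 / 19.6 = 90.8352 m
h_max = 90.8352 m / 1000.0 = 0.09084 km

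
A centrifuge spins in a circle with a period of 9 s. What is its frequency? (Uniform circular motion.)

f = 1/T = 1/9 = 0.1111 Hz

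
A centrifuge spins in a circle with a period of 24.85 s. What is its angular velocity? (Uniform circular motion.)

ω = 2π/T = 2π/24.85 = 0.2528 rad/s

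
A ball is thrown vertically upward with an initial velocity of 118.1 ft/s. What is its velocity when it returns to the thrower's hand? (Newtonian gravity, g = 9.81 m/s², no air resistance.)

By conservation of energy (no air resistance), the ball returns to the throw height with the same speed as launch, but directed downward.
|v_ground| = v₀ = 118.1 ft/s
v_ground = 118.1 ft/s (downward)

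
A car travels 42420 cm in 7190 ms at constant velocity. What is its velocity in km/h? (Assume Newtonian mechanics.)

d = 42420 cm × 0.01 = 424.2 m
t = 7190 ms × 0.001 = 7.19 s
v = d / t = 424.2 / 7.19 = 58.9986 m/s
v = 58.9986 m/s / 0.2777777777777778 = 212.4 km/h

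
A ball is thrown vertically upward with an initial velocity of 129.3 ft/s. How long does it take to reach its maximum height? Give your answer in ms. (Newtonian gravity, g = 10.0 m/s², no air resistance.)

v₀ = 129.3 ft/s × 0.3048 = 39.4106 m/s
t_up = v₀ / g = 39.4106 / 10.0 = 3.94106 s
t_up = 3.94106 s / 0.001 = 3941 ms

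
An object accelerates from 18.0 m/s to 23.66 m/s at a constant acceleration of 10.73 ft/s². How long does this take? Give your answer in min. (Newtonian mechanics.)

a = 10.73 ft/s² × 0.3048 = 3.2705 m/s²
t = (v - v₀) / a = (23.66 - 18.0) / 3.2705 = 1.73062 s
t = 1.73062 s / 60.0 = 0.02884 min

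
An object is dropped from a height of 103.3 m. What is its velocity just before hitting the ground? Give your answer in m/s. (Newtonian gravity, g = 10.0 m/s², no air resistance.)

v = √(2gh) = √(2 × 10.0 × 103.3) = 45.45 m/s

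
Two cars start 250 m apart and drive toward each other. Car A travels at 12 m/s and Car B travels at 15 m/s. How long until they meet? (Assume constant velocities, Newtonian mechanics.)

Combined speed: v_combined = 12 + 15 = 27 m/s
Time to meet: t = d/v_combined = 250/27 = 9.26 s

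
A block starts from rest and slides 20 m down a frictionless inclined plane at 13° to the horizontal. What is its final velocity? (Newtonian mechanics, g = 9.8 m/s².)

a = g sin(θ) = 9.8 × sin(13°) = 2.2045 m/s²
v = √(2ad) = √(2 × 2.2045 × 20) = 9.39 m/s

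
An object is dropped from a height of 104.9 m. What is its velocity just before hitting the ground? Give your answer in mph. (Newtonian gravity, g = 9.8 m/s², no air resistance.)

v = √(2gh) = √(2 × 9.8 × 104.9) = 45.3436 m/s
v = 45.3436 m/s / 0.44704 = 101.4 mph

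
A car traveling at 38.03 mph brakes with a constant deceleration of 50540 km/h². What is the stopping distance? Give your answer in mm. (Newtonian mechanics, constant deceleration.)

v₀ = 38.03 mph × 0.44704 = 17.0009 m/s
a = 50540 km/h² × 7.716049382716049e-05 = 3.89969 m/s²
d = v₀² / (2a) = 17.0009² / (2 × 3.89969) = 289.031 / 7.79938 = 37.0582 m
d = 37.0582 m / 0.001 = 37060 mm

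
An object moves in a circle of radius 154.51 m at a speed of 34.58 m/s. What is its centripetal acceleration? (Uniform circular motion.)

a_c = v²/r = 34.58²/154.51 = 1195.7764/154.51 = 7.74 m/s²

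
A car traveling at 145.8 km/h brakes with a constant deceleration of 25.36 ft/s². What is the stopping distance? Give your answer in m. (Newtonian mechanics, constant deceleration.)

v₀ = 145.8 km/h × 0.2777777777777778 = 40.5 m/s
a = 25.36 ft/s² × 0.3048 = 7.72973 m/s²
d = v₀² / (2a) = 40.5² / (2 × 7.72973) = 1640.25 / 15.4595 = 106.1 m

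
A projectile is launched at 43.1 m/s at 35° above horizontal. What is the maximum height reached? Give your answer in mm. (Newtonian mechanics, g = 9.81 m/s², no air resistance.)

H = v₀² × sin²(θ) / (2g) = 43.1² × sin(35°)² / (2 × 9.81) = 1857.61 × 0.32899 / 19.62 = 31.1486 m
H = 31.1486 m / 0.001 = 31150 mm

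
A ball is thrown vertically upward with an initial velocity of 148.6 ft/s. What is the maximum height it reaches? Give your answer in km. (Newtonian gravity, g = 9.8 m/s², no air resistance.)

v₀ = 148.6 ft/s × 0.3048 = 45.2933 m/s
h_max = v₀² / (2g) = 45.2933² / (2 × 9.8) = 2051.48 / 19.6 = 104.667 m
h_max = 104.667 m / 1000.0 = 0.1047 km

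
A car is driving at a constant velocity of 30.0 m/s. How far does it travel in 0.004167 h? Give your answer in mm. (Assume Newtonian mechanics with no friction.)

t = 0.004167 h × 3600.0 = 15.0012 s
d = v × t = 30.0 × 15.0012 = 450.036 m
d = 450.036 m / 0.001 = 450000 mm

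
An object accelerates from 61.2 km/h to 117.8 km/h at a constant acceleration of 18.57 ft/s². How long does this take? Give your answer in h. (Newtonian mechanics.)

v₀ = 61.2 km/h × 0.2777777777777778 = 17.0 m/s
v = 117.8 km/h × 0.2777777777777778 = 32.7222 m/s
a = 18.57 ft/s² × 0.3048 = 5.66014 m/s²
t = (v - v₀) / a = (32.7222 - 17.0) / 5.66014 = 2.77771 s
t = 2.77771 s / 3600.0 = 0.0007716 h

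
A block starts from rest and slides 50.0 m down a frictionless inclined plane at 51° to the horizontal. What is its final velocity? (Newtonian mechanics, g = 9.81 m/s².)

a = g sin(θ) = 9.81 × sin(51°) = 7.6238 m/s²
v = √(2ad) = √(2 × 7.6238 × 50.0) = 27.61 m/s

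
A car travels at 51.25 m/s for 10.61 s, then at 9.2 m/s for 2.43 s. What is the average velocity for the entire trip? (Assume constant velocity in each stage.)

d₁ = v₁t₁ = 51.25 × 10.61 = 543.7625 m
d₂ = v₂t₂ = 9.2 × 2.43 = 22.356 m
d_total = 566.1185 m, t_total = 13.04 s
v_avg = d_total/t_total = 566.1185/13.04 = 43.41 m/s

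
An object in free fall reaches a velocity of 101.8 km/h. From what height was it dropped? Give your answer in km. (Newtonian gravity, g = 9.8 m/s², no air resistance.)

v = 101.8 km/h × 0.2777777777777778 = 28.2778 m/s
h = v² / (2g) = 28.2778² / (2 × 9.8) = 40.7977 m
h = 40.7977 m / 1000.0 = 0.0408 km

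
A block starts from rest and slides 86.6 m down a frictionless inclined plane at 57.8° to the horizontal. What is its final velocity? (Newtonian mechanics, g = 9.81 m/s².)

a = g sin(θ) = 9.81 × sin(57.8°) = 8.3012 m/s²
v = √(2ad) = √(2 × 8.3012 × 86.6) = 37.92 m/s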